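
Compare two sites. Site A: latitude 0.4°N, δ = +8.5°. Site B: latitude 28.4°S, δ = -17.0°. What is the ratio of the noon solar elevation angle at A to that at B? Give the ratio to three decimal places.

1.042

A: 90° − |0.4 − (8.5)| = 81.90°.
B: 90° − |-28.4 − (-17.0)| = 78.60°.
Ratio A/B = 81.9000 / 78.6000 = 1.0420.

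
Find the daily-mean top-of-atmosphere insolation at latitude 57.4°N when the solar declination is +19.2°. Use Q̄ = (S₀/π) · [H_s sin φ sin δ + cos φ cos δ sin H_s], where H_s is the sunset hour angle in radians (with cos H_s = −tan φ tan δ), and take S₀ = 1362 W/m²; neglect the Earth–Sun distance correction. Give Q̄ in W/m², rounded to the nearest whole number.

−tan φ tan δ = −(1.5637)(0.3482) = -0.5445; H_s = arccos(-0.5445) = 122.99°. In radians, H_s = 2.1466.
H_s sin φ sin δ = 2.1466 × 0.8425 × 0.3289 = 0.5948.
cos φ cos δ sin H_s = 0.5388 × 0.9444 × 0.8388 = 0.4268.
Q̄ = (1362/π) × (0.5948 + 0.4268) = 433.54 × 1.0216 = 442.90 W/m².

443 W/m²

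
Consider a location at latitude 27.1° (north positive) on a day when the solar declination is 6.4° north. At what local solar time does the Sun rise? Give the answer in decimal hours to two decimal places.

The sunset hour angle satisfies cos H_s = −tan φ tan δ = -0.0574, giving H_s = 93.29°.
Sunrise is at 12 − H_s/15 = 12 − 6.219 = 5.781 h local solar time.

5.78 h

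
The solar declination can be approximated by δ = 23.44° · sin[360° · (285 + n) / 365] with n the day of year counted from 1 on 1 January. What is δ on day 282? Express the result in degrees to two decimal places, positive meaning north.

360 × (285 + 282) / 365 = 559.233°; sin(559.233°) = -0.3294.
δ = 23.44 × -0.3294 = -7.721° ≈ -7.72°.

-7.72°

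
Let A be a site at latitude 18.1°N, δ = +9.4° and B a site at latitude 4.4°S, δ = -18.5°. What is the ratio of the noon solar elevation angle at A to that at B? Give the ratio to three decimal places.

1.071

A: 90° − |18.1 − (9.4)| = 81.30°.
B: 90° − |-4.4 − (-18.5)| = 75.90°.
Ratio A/B = 81.3000 / 75.9000 = 1.0711.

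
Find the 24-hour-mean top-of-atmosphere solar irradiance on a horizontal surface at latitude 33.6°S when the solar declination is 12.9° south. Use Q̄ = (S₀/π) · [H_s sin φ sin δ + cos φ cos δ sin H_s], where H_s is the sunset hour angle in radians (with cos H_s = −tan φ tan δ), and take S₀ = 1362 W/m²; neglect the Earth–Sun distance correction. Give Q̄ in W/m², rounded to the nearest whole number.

cos H_s = −tan(-33.6°) · tan(-12.9°) = -0.1522, so H_s = arccos(-0.1522) = 98.75°. In radians, H_s = 1.7235.
H_s sin φ sin δ = 1.7235 × -0.5534 × -0.2233 = 0.2130.
cos φ cos δ sin H_s = 0.8329 × 0.9748 × 0.9884 = 0.8025.
Q̄ = (1362/π) × (0.2130 + 0.8025) = 433.54 × 1.0155 = 440.26 W/m².

440 W/m²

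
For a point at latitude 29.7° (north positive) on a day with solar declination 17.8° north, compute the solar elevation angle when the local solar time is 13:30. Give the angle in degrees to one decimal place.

Hour angle H = 15° × (13.5 − 12) = 22.50°.
With φ = 29.7°, δ = 17.8°, H = 22.50°: sin φ sin δ = 0.1515, cos φ cos δ cos H = 0.7641, so cos θ_z = 0.9156.
θ_z = arccos(0.9156) = 23.71°, so the elevation is 90° − 23.71° = 66.29°.

66.3°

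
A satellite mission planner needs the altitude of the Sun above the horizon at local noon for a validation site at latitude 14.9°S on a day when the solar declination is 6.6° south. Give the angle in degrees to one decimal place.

At local solar noon the hour angle is zero, so the elevation is 90° − |φ − δ| = 90° − |-14.9° − (-6.6°)| = 90° − 8.3° = 81.7°.

81.7°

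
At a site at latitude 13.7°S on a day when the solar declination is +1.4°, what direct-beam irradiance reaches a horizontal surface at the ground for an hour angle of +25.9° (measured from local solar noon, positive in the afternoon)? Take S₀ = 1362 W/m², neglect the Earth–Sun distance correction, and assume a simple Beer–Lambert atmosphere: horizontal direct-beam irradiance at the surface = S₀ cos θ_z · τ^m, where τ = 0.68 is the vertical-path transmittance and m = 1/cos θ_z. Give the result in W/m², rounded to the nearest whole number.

758 W/m²

cos θ_z = sin(-13.7°) sin(1.4°) + cos(-13.7°) cos(1.4°) cos(25.90°) = -0.0058 + 0.8737 = 0.8679.
Air mass m = 1/cos θ_z = 1/0.8679 = 1.152; τ^m = 0.68^1.152 = 0.6413.
Surface direct beam = 1362 × 0.8679 × 0.6413 = 758.07 W/m².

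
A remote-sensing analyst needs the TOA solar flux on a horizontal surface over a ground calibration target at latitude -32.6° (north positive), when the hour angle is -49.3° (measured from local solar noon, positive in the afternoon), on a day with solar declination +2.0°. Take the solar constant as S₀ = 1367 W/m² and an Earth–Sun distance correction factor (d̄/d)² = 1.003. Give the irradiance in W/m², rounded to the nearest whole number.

727 W/m²

cos θ_z = sin φ sin δ + cos φ cos δ cos H = (-0.5388)(0.0349) + (0.8425)(0.9994)(0.6521) = 0.5303.
Top-of-atmosphere irradiance = S₀ (d̄/d)² cos θ_z = 1367 × 1.003 × 0.5303 = 727.09 W/m².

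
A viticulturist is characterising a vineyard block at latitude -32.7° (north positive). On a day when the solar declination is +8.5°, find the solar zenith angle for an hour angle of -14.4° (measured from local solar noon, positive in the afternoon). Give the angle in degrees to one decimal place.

With φ = -32.7°, δ = 8.5°, H = -14.40°: sin φ sin δ = -0.0799, cos φ cos δ cos H = 0.8061, so cos θ_z = 0.7262.
θ_z = arccos(0.7262) = 43.43°.

43.4°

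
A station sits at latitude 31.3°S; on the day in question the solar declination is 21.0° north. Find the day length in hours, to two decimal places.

10.20 hours

The sunset hour angle satisfies cos H_s = −tan φ tan δ = 0.2334, giving H_s = 76.50°.
Day length = 2 H_s / 15° h⁻¹ = 153.00° / 15 = 10.200 h.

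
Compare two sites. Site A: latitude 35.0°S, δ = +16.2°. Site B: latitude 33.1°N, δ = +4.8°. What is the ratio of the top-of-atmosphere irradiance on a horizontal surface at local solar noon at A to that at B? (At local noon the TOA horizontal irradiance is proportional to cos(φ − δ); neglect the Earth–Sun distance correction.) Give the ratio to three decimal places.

A: cos θ_z = cos(-35.0° − (16.2°)) = 0.6266.
B: cos θ_z = cos(33.1° − (4.8°)) = 0.8805.
Ratio A/B = 0.6266 / 0.8805 = 0.7116.

0.712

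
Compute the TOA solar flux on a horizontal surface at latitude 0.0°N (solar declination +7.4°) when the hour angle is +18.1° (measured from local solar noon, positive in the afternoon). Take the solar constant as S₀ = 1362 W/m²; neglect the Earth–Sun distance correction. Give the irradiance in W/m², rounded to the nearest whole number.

1284 W/m²

cos θ_z = sin(0.0°) sin(7.4°) + cos(0.0°) cos(7.4°) cos(18.10°) = 0.0000 + 0.9426 = 0.9426.
Top-of-atmosphere irradiance = S₀ cos θ_z = 1362 × 0.9426 = 1283.82 W/m².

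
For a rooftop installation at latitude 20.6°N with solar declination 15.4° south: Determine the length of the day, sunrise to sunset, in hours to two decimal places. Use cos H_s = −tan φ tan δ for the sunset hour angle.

11.21 hours

−tan φ tan δ = −(0.3759)(-0.2754) = 0.1035; H_s = arccos(0.1035) = 84.06°.
Day length = 2 H_s / 15° h⁻¹ = 168.12° / 15 = 11.208 h.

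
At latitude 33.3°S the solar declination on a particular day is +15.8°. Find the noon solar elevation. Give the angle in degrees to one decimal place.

At local solar noon the hour angle is zero, so the elevation is 90° − |φ − δ| = 90° − |-33.3° − (15.8°)| = 90° − 49.1° = 40.9°.

40.9°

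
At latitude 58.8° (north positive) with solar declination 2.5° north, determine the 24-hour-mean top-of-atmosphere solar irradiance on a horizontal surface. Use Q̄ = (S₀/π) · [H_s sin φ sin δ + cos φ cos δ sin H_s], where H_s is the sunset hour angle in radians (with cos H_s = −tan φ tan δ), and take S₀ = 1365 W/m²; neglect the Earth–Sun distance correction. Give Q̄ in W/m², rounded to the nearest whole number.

251 W/m²

cos H_s = −tan(58.8°) · tan(2.5°) = -0.0721, so H_s = arccos(-0.0721) = 94.13°. In radians, H_s = 1.6429.
H_s sin φ sin δ = 1.6429 × 0.8554 × 0.0436 = 0.0613.
cos φ cos δ sin H_s = 0.5180 × 0.9990 × 0.9974 = 0.5161.
Q̄ = (1365/π) × (0.0613 + 0.5161) = 434.49 × 0.5774 = 250.87 W/m².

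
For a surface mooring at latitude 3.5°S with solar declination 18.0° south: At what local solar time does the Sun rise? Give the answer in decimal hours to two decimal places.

cos H_s = −tan(-3.5°) · tan(-18.0°) = -0.0199, so H_s = arccos(-0.0199) = 91.14°.
Sunrise is at 12 − H_s/15 = 12 − 6.076 = 5.924 h local solar time.

5.92 h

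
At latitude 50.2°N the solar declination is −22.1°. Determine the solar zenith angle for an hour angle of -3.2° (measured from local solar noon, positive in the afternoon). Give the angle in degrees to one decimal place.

cos θ_z = sin φ sin δ + cos φ cos δ cos H = (0.7683)(-0.3762) + (0.6401)(0.9265)(0.9984) = 0.3031.
θ_z = arccos(0.3031) = 72.36°.

72.4°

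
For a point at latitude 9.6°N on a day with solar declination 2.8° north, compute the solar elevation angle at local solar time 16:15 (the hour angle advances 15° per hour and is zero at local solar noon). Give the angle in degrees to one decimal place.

26.3°

Hour angle H = 15° × (16.25 − 12) = 63.75°.
With φ = 9.6°, δ = 2.8°, H = 63.75°: sin φ sin δ = 0.0081, cos φ cos δ cos H = 0.4356, so cos θ_z = 0.4437.
θ_z = arccos(0.4437) = 63.66°, so the elevation is 90° − 63.66° = 26.34°.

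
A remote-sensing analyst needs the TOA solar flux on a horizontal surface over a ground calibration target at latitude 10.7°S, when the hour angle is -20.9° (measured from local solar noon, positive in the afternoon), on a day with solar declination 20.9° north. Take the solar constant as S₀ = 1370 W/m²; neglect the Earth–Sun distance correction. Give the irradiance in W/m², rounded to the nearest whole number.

1084 W/m²

cos θ_z = sin φ sin δ + cos φ cos δ cos H = (-0.1857)(0.3567) + (0.9826)(0.9342)(0.9342) = 0.7913.
Top-of-atmosphere irradiance = S₀ cos θ_z = 1370 × 0.7913 = 1084.08 W/m².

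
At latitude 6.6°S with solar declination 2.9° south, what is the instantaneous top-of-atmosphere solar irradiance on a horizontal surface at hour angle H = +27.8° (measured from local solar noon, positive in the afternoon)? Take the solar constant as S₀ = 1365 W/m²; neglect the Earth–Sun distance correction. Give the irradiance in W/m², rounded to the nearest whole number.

cos θ_z = sin(-6.6°) sin(-2.9°) + cos(-6.6°) cos(-2.9°) cos(27.80°) = 0.0058 + 0.8776 = 0.8834.
Top-of-atmosphere irradiance = S₀ cos θ_z = 1365 × 0.8834 = 1205.84 W/m².

1206 W/m²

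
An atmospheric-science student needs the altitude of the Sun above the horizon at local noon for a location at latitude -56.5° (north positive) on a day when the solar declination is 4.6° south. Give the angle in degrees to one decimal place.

At local solar noon the hour angle is zero, so the elevation is 90° − |φ − δ| = 90° − |-56.5° − (-4.6°)| = 90° − 51.9° = 38.1°.

38.1°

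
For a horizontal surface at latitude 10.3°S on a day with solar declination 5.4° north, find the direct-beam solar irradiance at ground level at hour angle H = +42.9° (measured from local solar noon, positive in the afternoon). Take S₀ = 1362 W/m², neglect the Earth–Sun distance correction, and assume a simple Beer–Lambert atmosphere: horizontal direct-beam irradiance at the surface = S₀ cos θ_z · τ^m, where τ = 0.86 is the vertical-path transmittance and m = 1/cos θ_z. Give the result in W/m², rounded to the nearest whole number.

770 W/m²

With φ = -10.3°, δ = 5.4°, H = 42.90°: sin φ sin δ = -0.0168, cos φ cos δ cos H = 0.7175, so cos θ_z = 0.7007.
Air mass m = 1/cos θ_z = 1/0.7007 = 1.427; τ^m = 0.86^1.427 = 0.8064.
Surface direct beam = 1362 × 0.7007 × 0.8064 = 769.59 W/m².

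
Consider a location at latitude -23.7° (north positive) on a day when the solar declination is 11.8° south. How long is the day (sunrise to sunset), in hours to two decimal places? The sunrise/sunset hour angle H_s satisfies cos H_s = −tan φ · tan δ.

12.70 hours

cos H_s = −tan(-23.7°) · tan(-11.8°) = -0.0917, so H_s = arccos(-0.0917) = 95.26°.
Day length = 2 H_s / 15° h⁻¹ = 190.52° / 15 = 12.701 h.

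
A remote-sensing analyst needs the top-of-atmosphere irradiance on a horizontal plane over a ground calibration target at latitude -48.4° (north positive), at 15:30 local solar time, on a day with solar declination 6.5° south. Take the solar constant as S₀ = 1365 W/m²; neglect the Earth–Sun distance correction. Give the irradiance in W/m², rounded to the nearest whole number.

664 W/m²

Hour angle H = 15° × (15.5 − 12) = 52.50°.
cos θ_z = sin(-48.4°) sin(-6.5°) + cos(-48.4°) cos(-6.5°) cos(52.50°) = 0.0847 + 0.4016 = 0.4863.
Top-of-atmosphere irradiance = S₀ cos θ_z = 1365 × 0.4863 = 663.80 W/m².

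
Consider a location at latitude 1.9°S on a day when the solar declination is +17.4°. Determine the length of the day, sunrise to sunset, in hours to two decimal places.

11.92 hours

cos H_s = −tan(-1.9°) · tan(17.4°) = 0.0104, so H_s = arccos(0.0104) = 89.40°.
Day length = 2 H_s / 15° h⁻¹ = 178.80° / 15 = 11.920 h.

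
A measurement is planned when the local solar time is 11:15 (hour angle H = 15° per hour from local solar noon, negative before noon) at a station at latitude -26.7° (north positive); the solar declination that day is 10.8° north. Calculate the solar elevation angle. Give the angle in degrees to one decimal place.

50.9°

Hour angle H = 15° × (11.25 − 12) = -11.25°.
With φ = -26.7°, δ = 10.8°, H = -11.25°: sin φ sin δ = -0.0842, cos φ cos δ cos H = 0.8607, so cos θ_z = 0.7765.
θ_z = arccos(0.7765) = 39.06°, so the elevation is 90° − 39.06° = 50.94°.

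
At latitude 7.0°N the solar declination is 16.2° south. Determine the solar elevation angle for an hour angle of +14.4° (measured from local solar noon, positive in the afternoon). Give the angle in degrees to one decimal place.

62.8°

cos θ_z = sin φ sin δ + cos φ cos δ cos H = (0.1219)(-0.2790) + (0.9925)(0.9603)(0.9686) = 0.8892.
θ_z = arccos(0.8892) = 27.23°, so the elevation is 90° − 27.23° = 62.77°.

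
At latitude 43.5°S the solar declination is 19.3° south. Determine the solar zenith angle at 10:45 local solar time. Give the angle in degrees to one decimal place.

28.9°

Hour angle H = 15° × (10.75 − 12) = -18.75°.
With φ = -43.5°, δ = -19.3°, H = -18.75°: sin φ sin δ = 0.2275, cos φ cos δ cos H = 0.6483, so cos θ_z = 0.8758.
θ_z = arccos(0.8758) = 28.86°.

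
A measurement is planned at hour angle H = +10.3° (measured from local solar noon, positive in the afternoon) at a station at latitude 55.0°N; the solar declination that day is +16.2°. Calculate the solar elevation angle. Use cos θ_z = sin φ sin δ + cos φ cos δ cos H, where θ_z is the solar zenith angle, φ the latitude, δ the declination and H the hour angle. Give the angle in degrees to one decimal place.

With φ = 55.0°, δ = 16.2°, H = 10.30°: sin φ sin δ = 0.2285, cos φ cos δ cos H = 0.5419, so cos θ_z = 0.7704.
θ_z = arccos(0.7704) = 39.61°, so the elevation is 90° − 39.61° = 50.39°.

50.4°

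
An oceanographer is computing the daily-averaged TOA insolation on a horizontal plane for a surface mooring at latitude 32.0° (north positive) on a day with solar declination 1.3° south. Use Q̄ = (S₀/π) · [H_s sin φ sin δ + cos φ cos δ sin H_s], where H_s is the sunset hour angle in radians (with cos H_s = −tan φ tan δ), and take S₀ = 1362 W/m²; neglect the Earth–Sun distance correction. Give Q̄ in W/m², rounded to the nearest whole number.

359 W/m²

−tan φ tan δ = −(0.6249)(-0.0227) = 0.0142; H_s = arccos(0.0142) = 89.19°. In radians, H_s = 1.5567.
H_s sin φ sin δ = 1.5567 × 0.5299 × -0.0227 = -0.0187.
cos φ cos δ sin H_s = 0.8480 × 0.9997 × 0.9999 = 0.8477.
Q̄ = (1362/π) × (-0.0187 + 0.8477) = 433.54 × 0.8290 = 359.40 W/m².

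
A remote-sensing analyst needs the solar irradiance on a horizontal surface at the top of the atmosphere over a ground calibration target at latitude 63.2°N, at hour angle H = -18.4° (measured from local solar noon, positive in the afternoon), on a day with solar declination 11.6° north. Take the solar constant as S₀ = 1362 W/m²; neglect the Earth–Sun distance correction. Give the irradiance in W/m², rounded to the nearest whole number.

cos θ_z = sin φ sin δ + cos φ cos δ cos H = (0.8926)(0.2011) + (0.4509)(0.9796)(0.9489) = 0.5986.
Top-of-atmosphere irradiance = S₀ cos θ_z = 1362 × 0.5986 = 815.29 W/m².

815 W/m²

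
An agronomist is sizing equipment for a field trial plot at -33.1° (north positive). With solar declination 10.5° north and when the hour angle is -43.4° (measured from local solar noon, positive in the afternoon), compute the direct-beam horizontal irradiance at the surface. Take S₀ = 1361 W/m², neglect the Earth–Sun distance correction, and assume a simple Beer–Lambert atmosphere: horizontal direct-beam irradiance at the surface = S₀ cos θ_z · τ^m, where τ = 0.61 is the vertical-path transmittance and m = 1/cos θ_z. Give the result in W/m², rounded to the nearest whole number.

cos θ_z = sin(-33.1°) sin(10.5°) + cos(-33.1°) cos(10.5°) cos(-43.40°) = -0.0995 + 0.5985 = 0.4990.
Air mass m = 1/cos θ_z = 1/0.4990 = 2.004; τ^m = 0.61^2.004 = 0.3714.
Surface direct beam = 1361 × 0.4990 × 0.3714 = 252.23 W/m².

252 W/m²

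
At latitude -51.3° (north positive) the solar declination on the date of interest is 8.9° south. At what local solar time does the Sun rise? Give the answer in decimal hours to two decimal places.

5.25 h

−tan φ tan δ = −(-1.2482)(-0.1566) = -0.1955; H_s = arccos(-0.1955) = 101.27°.
Sunrise is at 12 − H_s/15 = 12 − 6.751 = 5.249 h local solar time.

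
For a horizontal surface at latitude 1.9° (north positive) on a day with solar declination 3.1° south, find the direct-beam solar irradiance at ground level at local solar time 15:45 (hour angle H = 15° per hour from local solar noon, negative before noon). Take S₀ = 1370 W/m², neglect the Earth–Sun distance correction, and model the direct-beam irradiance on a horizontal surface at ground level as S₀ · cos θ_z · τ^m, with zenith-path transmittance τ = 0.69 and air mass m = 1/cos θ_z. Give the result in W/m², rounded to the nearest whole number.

Hour angle H = 15° × (15.75 − 12) = 56.25°.
cos θ_z = sin(1.9°) sin(-3.1°) + cos(1.9°) cos(-3.1°) cos(56.25°) = -0.0018 + 0.5545 = 0.5527.
Air mass m = 1/cos θ_z = 1/0.5527 = 1.809; τ^m = 0.69^1.809 = 0.5111.
Surface direct beam = 1370 × 0.5527 × 0.5111 = 387.00 W/m².

387 W/m²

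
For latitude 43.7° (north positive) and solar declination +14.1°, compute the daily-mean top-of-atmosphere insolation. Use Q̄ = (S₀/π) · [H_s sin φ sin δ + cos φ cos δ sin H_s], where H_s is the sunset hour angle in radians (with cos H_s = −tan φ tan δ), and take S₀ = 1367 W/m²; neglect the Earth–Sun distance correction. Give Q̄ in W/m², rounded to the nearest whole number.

429 W/m²

The sunset hour angle satisfies cos H_s = −tan φ tan δ = -0.2400, giving H_s = 103.89°. In radians, H_s = 1.8132.
H_s sin φ sin δ = 1.8132 × 0.6909 × 0.2436 = 0.3052.
cos φ cos δ sin H_s = 0.7230 × 0.9699 × 0.9708 = 0.6808.
Q̄ = (1367/π) × (0.3052 + 0.6808) = 435.13 × 0.9860 = 429.04 W/m².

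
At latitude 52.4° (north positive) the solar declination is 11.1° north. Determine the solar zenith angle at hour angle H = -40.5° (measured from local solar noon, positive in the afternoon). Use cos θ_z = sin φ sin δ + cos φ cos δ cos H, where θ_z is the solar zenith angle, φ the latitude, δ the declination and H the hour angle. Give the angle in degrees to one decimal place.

cos θ_z = sin(52.4°) sin(11.1°) + cos(52.4°) cos(11.1°) cos(-40.50°) = 0.1525 + 0.4553 = 0.6078.
θ_z = arccos(0.6078) = 52.57°.

52.6°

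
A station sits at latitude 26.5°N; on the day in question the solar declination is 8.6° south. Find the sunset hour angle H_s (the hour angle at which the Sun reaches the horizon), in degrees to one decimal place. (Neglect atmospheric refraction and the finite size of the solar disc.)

cos H_s = −tan(26.5°) · tan(-8.6°) = 0.0754, so H_s = arccos(0.0754) = 85.68°.

85.7°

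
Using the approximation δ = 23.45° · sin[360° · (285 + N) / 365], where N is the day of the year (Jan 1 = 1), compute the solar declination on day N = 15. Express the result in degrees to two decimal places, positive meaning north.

360 × (285 + 15) / 365 = 295.890°; sin(295.890°) = -0.8996.
δ = 23.45 × -0.8996 = -21.096° ≈ -21.10°.

-21.10°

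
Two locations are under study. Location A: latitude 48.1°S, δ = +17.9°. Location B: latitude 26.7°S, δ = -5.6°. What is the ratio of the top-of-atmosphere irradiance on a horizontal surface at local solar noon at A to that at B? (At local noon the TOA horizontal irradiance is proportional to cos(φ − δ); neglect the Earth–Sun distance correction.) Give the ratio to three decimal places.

A: cos θ_z = cos(-48.1° − (17.9°)) = 0.4067.
B: cos θ_z = cos(-26.7° − (-5.6°)) = 0.9330.
Ratio A/B = 0.4067 / 0.9330 = 0.4359.

0.436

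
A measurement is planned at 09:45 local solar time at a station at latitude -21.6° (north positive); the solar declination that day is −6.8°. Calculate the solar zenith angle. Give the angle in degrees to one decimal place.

35.8°

Hour angle H = 15° × (9.75 − 12) = -33.75°.
cos θ_z = sin φ sin δ + cos φ cos δ cos H = (-0.3681)(-0.1184) + (0.9298)(0.9930)(0.8315) = 0.8113.
θ_z = arccos(0.8113) = 35.78°.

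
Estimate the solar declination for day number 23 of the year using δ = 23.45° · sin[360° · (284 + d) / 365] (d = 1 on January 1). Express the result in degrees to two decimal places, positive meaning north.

-19.71°

360 × (284 + 23) / 365 = 302.795°; sin(302.795°) = -0.8406.
δ = 23.45 × -0.8406 = -19.712° ≈ -19.71°.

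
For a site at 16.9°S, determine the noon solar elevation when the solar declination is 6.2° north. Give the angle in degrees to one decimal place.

66.9°

At local solar noon the hour angle is zero, so the elevation is 90° − |φ − δ| = 90° − |-16.9° − (6.2°)| = 90° − 23.1° = 66.9°.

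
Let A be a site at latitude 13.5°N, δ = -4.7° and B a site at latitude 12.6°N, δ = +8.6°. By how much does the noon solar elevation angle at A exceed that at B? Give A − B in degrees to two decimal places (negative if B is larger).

-14.20°

A: 90° − |13.5 − (-4.7)| = 71.80°.
B: 90° − |12.6 − (8.6)| = 86.00°.
A − B = 71.80 − 86.00 = -14.20°.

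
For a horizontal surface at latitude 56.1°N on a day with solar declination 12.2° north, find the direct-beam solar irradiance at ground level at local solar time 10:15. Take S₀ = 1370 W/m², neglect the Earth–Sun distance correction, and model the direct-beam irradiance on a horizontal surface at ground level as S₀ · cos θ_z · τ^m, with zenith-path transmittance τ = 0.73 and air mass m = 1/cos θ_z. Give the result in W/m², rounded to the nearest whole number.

567 W/m²

Hour angle H = 15° × (10.25 − 12) = -26.25°.
With φ = 56.1°, δ = 12.2°, H = -26.25°: sin φ sin δ = 0.1754, cos φ cos δ cos H = 0.4889, so cos θ_z = 0.6643.
Air mass m = 1/cos θ_z = 1/0.6643 = 1.505; τ^m = 0.73^1.505 = 0.6227.
Surface direct beam = 1370 × 0.6643 × 0.6227 = 566.71 W/m².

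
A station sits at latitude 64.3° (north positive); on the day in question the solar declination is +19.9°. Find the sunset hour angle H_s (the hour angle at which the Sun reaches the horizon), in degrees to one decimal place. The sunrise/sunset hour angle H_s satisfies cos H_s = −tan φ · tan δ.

cos H_s = −tan(64.3°) · tan(19.9°) = -0.7522, so H_s = arccos(-0.7522) = 138.78°.

138.8°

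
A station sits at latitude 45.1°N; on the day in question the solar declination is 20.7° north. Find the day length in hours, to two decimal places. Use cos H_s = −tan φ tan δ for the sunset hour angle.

−tan φ tan δ = −(1.0035)(0.3779) = -0.3792; H_s = arccos(-0.3792) = 112.28°.
Day length = 2 H_s / 15° h⁻¹ = 224.56° / 15 = 14.971 h.

14.97 hours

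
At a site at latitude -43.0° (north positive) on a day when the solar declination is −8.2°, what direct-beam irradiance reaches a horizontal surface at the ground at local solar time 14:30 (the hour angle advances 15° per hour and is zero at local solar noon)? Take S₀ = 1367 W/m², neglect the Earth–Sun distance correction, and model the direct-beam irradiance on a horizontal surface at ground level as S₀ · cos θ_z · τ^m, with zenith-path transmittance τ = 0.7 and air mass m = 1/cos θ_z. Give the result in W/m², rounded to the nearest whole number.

Hour angle H = 15° × (14.5 − 12) = 37.50°.
cos θ_z = sin(-43.0°) sin(-8.2°) + cos(-43.0°) cos(-8.2°) cos(37.50°) = 0.0973 + 0.5743 = 0.6716.
Air mass m = 1/cos θ_z = 1/0.6716 = 1.489; τ^m = 0.7^1.489 = 0.5880.
Surface direct beam = 1367 × 0.6716 × 0.5880 = 539.83 W/m².

540 W/m²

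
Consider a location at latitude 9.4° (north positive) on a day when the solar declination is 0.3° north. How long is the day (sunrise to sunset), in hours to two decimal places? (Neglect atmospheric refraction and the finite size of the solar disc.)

12.01 hours

cos H_s = −tan(9.4°) · tan(0.3°) = -0.0009, so H_s = arccos(-0.0009) = 90.05°.
Day length = 2 H_s / 15° h⁻¹ = 180.10° / 15 = 12.007 h.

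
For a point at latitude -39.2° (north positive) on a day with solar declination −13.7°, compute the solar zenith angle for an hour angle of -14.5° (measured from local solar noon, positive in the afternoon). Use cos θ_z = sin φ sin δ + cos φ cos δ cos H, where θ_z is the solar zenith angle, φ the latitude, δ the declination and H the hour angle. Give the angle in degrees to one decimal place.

cos θ_z = sin φ sin δ + cos φ cos δ cos H = (-0.6320)(-0.2368) + (0.7749)(0.9715)(0.9681) = 0.8785.
θ_z = arccos(0.8785) = 28.54°.

28.5°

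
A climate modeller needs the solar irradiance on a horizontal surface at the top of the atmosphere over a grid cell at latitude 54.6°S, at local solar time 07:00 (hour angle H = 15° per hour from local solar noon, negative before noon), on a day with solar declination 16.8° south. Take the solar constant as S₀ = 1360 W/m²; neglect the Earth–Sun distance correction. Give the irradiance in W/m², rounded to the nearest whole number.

Hour angle H = 15° × (7 − 12) = -75.00°.
cos θ_z = sin(-54.6°) sin(-16.8°) + cos(-54.6°) cos(-16.8°) cos(-75.00°) = 0.2356 + 0.1435 = 0.3791.
Top-of-atmosphere irradiance = S₀ cos θ_z = 1360 × 0.3791 = 515.58 W/m².

516 W/m²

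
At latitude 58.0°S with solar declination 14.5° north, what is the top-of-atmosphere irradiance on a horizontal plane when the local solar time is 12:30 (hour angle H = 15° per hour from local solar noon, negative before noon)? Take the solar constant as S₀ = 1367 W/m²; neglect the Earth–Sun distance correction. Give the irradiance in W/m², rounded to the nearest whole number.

405 W/m²

Hour angle H = 15° × (12.5 − 12) = 7.50°.
cos θ_z = sin(-58.0°) sin(14.5°) + cos(-58.0°) cos(14.5°) cos(7.50°) = -0.2123 + 0.5087 = 0.2964.
Top-of-atmosphere irradiance = S₀ cos θ_z = 1367 × 0.2964 = 405.18 W/m².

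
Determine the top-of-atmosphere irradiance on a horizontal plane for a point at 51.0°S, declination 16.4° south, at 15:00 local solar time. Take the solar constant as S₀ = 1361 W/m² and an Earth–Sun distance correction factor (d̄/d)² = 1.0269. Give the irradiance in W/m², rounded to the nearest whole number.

903 W/m²

Hour angle H = 15° × (15 − 12) = 45.00°.
cos θ_z = sin φ sin δ + cos φ cos δ cos H = (-0.7771)(-0.2823) + (0.6293)(0.9593)(0.7071) = 0.6462.
Top-of-atmosphere irradiance = S₀ (d̄/d)² cos θ_z = 1361 × 1.0269 × 0.6462 = 903.14 W/m².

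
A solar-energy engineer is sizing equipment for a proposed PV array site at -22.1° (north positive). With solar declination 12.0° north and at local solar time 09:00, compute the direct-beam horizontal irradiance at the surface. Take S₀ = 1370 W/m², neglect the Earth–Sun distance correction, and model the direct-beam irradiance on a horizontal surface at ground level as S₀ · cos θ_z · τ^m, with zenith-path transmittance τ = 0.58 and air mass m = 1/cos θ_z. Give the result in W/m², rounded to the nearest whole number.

Hour angle H = 15° × (9 − 12) = -45.00°.
cos θ_z = sin φ sin δ + cos φ cos δ cos H = (-0.3762)(0.2079) + (0.9265)(0.9781)(0.7071) = 0.5626.
Air mass m = 1/cos θ_z = 1/0.5626 = 1.777; τ^m = 0.58^1.777 = 0.3798.
Surface direct beam = 1370 × 0.5626 × 0.3798 = 292.74 W/m².

293 W/m²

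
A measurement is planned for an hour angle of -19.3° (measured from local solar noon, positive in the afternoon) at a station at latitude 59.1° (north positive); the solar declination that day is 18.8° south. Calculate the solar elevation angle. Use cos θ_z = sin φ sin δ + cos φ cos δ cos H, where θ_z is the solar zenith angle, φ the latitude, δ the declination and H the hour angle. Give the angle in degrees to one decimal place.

cos θ_z = sin(59.1°) sin(-18.8°) + cos(59.1°) cos(-18.8°) cos(-19.30°) = -0.2765 + 0.4588 = 0.1823.
θ_z = arccos(0.1823) = 79.50°, so the elevation is 90° − 79.50° = 10.50°.

10.5°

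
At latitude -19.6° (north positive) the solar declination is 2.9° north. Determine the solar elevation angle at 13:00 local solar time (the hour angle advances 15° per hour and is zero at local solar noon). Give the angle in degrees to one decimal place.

63.1°

Hour angle H = 15° × (13 − 12) = 15.00°.
cos θ_z = sin(-19.6°) sin(2.9°) + cos(-19.6°) cos(2.9°) cos(15.00°) = -0.0170 + 0.9088 = 0.8918.
θ_z = arccos(0.8918) = 26.90°, so the elevation is 90° − 26.90° = 63.10°.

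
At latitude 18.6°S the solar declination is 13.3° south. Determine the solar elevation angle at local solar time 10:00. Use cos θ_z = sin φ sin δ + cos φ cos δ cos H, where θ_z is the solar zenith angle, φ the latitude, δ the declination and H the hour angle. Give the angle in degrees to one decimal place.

Hour angle H = 15° × (10 − 12) = -30.00°.
cos θ_z = sin(-18.6°) sin(-13.3°) + cos(-18.6°) cos(-13.3°) cos(-30.00°) = 0.0734 + 0.7988 = 0.8722.
θ_z = arccos(0.8722) = 29.28°, so the elevation is 90° − 29.28° = 60.72°.

60.7°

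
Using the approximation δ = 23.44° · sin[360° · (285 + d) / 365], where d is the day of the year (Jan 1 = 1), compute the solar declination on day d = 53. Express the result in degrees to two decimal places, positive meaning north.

360 × (285 + 53) / 365 = 333.370°; sin(333.370°) = -0.4482.
δ = 23.44 × -0.4482 = -10.506° ≈ -10.51°.

-10.51°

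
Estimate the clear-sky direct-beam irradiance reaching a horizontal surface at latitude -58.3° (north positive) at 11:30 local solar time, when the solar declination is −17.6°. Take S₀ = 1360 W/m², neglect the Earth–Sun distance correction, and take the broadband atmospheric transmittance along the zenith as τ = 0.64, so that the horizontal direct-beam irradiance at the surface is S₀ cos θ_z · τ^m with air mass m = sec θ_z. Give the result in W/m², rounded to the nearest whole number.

567 W/m²

Hour angle H = 15° × (11.5 − 12) = -7.50°.
With φ = -58.3°, δ = -17.6°, H = -7.50°: sin φ sin δ = 0.2573, cos φ cos δ cos H = 0.4966, so cos θ_z = 0.7539.
Air mass m = 1/cos θ_z = 1/0.7539 = 1.326; τ^m = 0.64^1.326 = 0.5533.
Surface direct beam = 1360 × 0.7539 × 0.5533 = 567.30 W/m².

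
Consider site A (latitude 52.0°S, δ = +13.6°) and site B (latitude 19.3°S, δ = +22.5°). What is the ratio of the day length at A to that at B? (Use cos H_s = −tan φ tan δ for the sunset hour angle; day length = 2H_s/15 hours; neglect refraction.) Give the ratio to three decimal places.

0.881

A: H_s = arccos(−tan -52.0° · tan 13.6°) = 71.96°, so 2H_s/15 = 9.5947 h.
B: H_s = arccos(−tan -19.3° · tan 22.5°) = 81.66°, so 2H_s/15 = 10.8880 h.
Ratio A/B = 9.5947 / 10.8880 = 0.8812.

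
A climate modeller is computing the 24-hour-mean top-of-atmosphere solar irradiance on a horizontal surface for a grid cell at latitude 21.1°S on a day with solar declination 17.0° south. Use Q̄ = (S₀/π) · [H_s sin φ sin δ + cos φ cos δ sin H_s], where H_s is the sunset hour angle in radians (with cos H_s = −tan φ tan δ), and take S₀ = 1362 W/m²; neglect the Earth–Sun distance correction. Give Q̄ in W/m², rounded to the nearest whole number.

461 W/m²

The sunset hour angle satisfies cos H_s = −tan φ tan δ = -0.1180, giving H_s = 96.78°. In radians, H_s = 1.6891.
H_s sin φ sin δ = 1.6891 × -0.3600 × -0.2924 = 0.1778.
cos φ cos δ sin H_s = 0.9330 × 0.9563 × 0.9930 = 0.8860.
Q̄ = (1362/π) × (0.1778 + 0.8860) = 433.54 × 1.0638 = 461.20 W/m².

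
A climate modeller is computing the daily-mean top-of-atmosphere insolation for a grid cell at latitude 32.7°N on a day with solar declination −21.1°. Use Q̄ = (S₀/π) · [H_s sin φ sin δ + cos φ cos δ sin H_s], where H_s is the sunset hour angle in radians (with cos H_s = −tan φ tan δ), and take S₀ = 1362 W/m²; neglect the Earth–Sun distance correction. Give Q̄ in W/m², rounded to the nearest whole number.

cos H_s = −tan(32.7°) · tan(-21.1°) = 0.2477, so H_s = arccos(0.2477) = 75.66°. In radians, H_s = 1.3205.
H_s sin φ sin δ = 1.3205 × 0.5402 × -0.3600 = -0.2568.
cos φ cos δ sin H_s = 0.8415 × 0.9330 × 0.9688 = 0.7606.
Q̄ = (1362/π) × (-0.2568 + 0.7606) = 433.54 × 0.5038 = 218.42 W/m².

218 W/m²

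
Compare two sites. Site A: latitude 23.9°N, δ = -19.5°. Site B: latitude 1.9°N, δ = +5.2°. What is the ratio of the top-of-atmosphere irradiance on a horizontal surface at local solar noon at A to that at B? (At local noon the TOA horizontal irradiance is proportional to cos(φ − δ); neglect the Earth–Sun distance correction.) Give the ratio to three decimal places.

A: cos θ_z = cos(23.9° − (-19.5°)) = 0.7266.
B: cos θ_z = cos(1.9° − (5.2°)) = 0.9983.
Ratio A/B = 0.7266 / 0.9983 = 0.7278.

0.728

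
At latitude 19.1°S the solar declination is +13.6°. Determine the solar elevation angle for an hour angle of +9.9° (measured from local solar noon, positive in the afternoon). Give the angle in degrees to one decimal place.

55.9°

cos θ_z = sin(-19.1°) sin(13.6°) + cos(-19.1°) cos(13.6°) cos(9.90°) = -0.0769 + 0.9048 = 0.8279.
θ_z = arccos(0.8279) = 34.12°, so the elevation is 90° − 34.12° = 55.88°.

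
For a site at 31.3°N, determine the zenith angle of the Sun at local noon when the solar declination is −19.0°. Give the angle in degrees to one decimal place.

At local solar noon the hour angle is zero, so the zenith angle is |φ − δ| = |31.3° − (-19.0°)| = 50.3°.

50.3°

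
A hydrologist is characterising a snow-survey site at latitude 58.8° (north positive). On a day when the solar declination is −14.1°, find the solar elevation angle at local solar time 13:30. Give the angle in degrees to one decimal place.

Hour angle H = 15° × (13.5 − 12) = 22.50°.
cos θ_z = sin(58.8°) sin(-14.1°) + cos(58.8°) cos(-14.1°) cos(22.50°) = -0.2084 + 0.4642 = 0.2558.
θ_z = arccos(0.2558) = 75.18°, so the elevation is 90° − 75.18° = 14.82°.

14.8°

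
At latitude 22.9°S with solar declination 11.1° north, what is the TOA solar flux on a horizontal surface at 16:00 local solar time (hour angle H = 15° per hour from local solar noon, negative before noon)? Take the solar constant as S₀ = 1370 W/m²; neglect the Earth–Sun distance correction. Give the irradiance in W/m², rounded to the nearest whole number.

Hour angle H = 15° × (16 − 12) = 60.00°.
cos θ_z = sin(-22.9°) sin(11.1°) + cos(-22.9°) cos(11.1°) cos(60.00°) = -0.0749 + 0.4520 = 0.3771.
Top-of-atmosphere irradiance = S₀ cos θ_z = 1370 × 0.3771 = 516.63 W/m².

517 W/m²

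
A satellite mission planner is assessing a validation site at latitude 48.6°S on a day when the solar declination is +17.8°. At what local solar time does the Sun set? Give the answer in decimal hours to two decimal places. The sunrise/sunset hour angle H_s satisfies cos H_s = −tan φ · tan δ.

16.58 h

cos H_s = −tan(-48.6°) · tan(17.8°) = 0.3642, so H_s = arccos(0.3642) = 68.64°.
Sunset is at 12 + H_s/15 = 12 + 4.576 = 16.576 h local solar time.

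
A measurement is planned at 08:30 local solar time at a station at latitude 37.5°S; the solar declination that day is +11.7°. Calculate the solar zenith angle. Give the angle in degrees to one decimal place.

Hour angle H = 15° × (8.5 − 12) = -52.50°.
cos θ_z = sin φ sin δ + cos φ cos δ cos H = (-0.6088)(0.2028) + (0.7934)(0.9792)(0.6088) = 0.3495.
θ_z = arccos(0.3495) = 69.54°.

69.5°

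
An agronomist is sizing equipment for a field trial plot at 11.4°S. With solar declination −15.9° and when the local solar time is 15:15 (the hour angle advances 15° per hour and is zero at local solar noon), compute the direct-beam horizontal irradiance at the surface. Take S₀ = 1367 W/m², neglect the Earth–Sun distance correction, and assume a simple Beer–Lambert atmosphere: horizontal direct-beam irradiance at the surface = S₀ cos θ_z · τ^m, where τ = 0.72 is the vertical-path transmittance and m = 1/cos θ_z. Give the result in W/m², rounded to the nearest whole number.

568 W/m²

Hour angle H = 15° × (15.25 − 12) = 48.75°.
cos θ_z = sin φ sin δ + cos φ cos δ cos H = (-0.1977)(-0.2740) + (0.9803)(0.9617)(0.6593) = 0.6757.
Air mass m = 1/cos θ_z = 1/0.6757 = 1.480; τ^m = 0.72^1.480 = 0.6150.
Surface direct beam = 1367 × 0.6757 × 0.6150 = 568.06 W/m².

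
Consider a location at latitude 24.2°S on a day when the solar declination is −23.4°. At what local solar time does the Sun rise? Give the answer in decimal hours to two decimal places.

cos H_s = −tan(-24.2°) · tan(-23.4°) = -0.1945, so H_s = arccos(-0.1945) = 101.22°.
Sunrise is at 12 − H_s/15 = 12 − 6.748 = 5.252 h local solar time.

5.25 h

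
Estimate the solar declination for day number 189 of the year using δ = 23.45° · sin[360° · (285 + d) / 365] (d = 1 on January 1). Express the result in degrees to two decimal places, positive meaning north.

360 × (285 + 189) / 365 = 467.507°; sin(467.507°) = 0.9537.
δ = 23.45 × 0.9537 = 22.364° ≈ +22.36°.

+22.36°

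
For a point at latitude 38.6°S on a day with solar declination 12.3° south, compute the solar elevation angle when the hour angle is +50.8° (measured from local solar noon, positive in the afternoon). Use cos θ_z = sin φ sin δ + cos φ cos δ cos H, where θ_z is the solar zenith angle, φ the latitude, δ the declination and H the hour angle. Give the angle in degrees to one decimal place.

cos θ_z = sin φ sin δ + cos φ cos δ cos H = (-0.6239)(-0.2130) + (0.7815)(0.9770)(0.6320) = 0.6154.
θ_z = arccos(0.6154) = 52.02°, so the elevation is 90° − 52.02° = 37.98°.

38.0°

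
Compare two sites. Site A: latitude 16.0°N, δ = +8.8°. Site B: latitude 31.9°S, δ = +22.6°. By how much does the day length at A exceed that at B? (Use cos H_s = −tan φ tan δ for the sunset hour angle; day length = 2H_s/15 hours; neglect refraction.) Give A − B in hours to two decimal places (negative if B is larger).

+2.34 h

A: H_s = arccos(−tan 16.0° · tan 8.8°) = 92.54°, so 2H_s/15 = 12.3387 h.
B: H_s = arccos(−tan -31.9° · tan 22.6°) = 74.98°, so 2H_s/15 = 9.9973 h.
A − B = 12.3387 − 9.9973 = 2.3414 h.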